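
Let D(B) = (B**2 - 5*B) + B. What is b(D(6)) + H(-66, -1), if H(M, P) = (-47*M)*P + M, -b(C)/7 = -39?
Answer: -2895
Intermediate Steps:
D(B) = B**2 - 4*B
b(C) = 273 (b(C) = -7*(-39) = 273)
H(M, P) = M - 47*M*P (H(M, P) = -47*M*P + M = M - 47*M*P)
b(D(6)) + H(-66, -1) = 273 - 66*(1 - 47*(-1)) = 273 - 66*(1 + 47) = 273 - 66*48 = 273 - 3168 = -2895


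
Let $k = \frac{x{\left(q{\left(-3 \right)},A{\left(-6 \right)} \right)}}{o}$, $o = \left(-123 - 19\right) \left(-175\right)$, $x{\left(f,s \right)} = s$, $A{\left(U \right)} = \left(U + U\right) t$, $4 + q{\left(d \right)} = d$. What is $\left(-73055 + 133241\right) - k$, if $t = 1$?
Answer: $\frac{747811056}{12425} \approx 60186.0$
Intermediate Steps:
$q{\left(d \right)} = -4 + d$
$A{\left(U \right)} = 2 U$ ($A{\left(U \right)} = \left(U + U\right) 1 = 2 U 1 = 2 U$)
$o = 24850$ ($o = \left(-142\right) \left(-175\right) = 24850$)
$k = - \frac{6}{12425}$ ($k = \frac{2 \left(-6\right)}{24850} = \left(-12\right) \frac{1}{24850} = - \frac{6}{12425} \approx -0.0004829$)
$\left(-73055 + 133241\right) - k = \left(-73055 + 133241\right) - - \frac{6}{12425} = 60186 + \frac{6}{12425} = \frac{747811056}{12425}$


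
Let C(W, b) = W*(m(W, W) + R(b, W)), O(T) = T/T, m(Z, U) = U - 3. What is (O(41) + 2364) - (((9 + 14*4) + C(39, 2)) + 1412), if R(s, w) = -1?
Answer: -477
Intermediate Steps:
m(Z, U) = -3 + U
O(T) = 1
C(W, b) = W*(-4 + W) (C(W, b) = W*((-3 + W) - 1) = W*(-4 + W))
(O(41) + 2364) - (((9 + 14*4) + C(39, 2)) + 1412) = (1 + 2364) - (((9 + 14*4) + 39*(-4 + 39)) + 1412) = 2365 - (((9 + 56) + 39*35) + 1412) = 2365 - ((65 + 1365) + 1412) = 2365 - (1430 + 1412) = 2365 - 1*2842 = 2365 - 2842 = -477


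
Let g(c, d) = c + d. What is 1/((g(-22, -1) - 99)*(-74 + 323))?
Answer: -1/30378 ≈ -3.2919e-5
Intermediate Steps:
1/((g(-22, -1) - 99)*(-74 + 323)) = 1/(((-22 - 1) - 99)*(-74 + 323)) = 1/((-23 - 99)*249) = 1/(-122*249) = 1/(-30378) = -1/30378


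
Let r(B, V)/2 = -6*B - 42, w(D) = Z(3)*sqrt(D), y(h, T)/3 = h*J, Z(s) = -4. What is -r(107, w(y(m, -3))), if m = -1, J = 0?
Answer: 1368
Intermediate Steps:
y(h, T) = 0 (y(h, T) = 3*(h*0) = 3*0 = 0)
w(D) = -4*sqrt(D)
r(B, V) = -84 - 12*B (r(B, V) = 2*(-6*B - 42) = 2*(-42 - 6*B) = -84 - 12*B)
-r(107, w(y(m, -3))) = -(-84 - 12*107) = -(-84 - 1284) = -1*(-1368) = 1368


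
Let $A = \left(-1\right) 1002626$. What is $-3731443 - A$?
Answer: $-2728817$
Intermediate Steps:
$A = -1002626$
$-3731443 - A = -3731443 - -1002626 = -3731443 + 1002626 = -2728817$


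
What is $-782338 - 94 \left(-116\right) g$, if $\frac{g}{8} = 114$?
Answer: $9162110$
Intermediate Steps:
$g = 912$ ($g = 8 \cdot 114 = 912$)
$-782338 - 94 \left(-116\right) g = -782338 - 94 \left(-116\right) 912 = -782338 - \left(-10904\right) 912 = -782338 - -9944448 = -782338 + 9944448 = 9162110$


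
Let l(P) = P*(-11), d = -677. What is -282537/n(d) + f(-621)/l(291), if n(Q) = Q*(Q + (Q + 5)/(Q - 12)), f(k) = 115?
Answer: -659395625348/1009383292137 ≈ -0.65327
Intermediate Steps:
l(P) = -11*P
n(Q) = Q*(Q + (5 + Q)/(-12 + Q))
-282537/n(d) + f(-621)/l(291) = -282537*(-(-12 - 677)/(677*(5 + (-677)² - 11*(-677)))) + 115/((-11*291)) = -282537*689/(677*(5 + 458329 + 7447)) + 115/(-3201) = -282537/((-677*(-1/689)*465781)) + 115*(-1/3201) = -282537/315333737/689 - 115/3201 = -282537*689/315333737 - 115/3201 = -194667993/315333737 - 115/3201 = -659395625348/1009383292137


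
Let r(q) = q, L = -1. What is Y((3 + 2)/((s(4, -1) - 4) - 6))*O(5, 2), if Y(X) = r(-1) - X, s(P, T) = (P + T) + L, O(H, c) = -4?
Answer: 3/2 ≈ 1.5000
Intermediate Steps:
s(P, T) = -1 + P + T (s(P, T) = (P + T) - 1 = -1 + P + T)
Y(X) = -1 - X
Y((3 + 2)/((s(4, -1) - 4) - 6))*O(5, 2) = (-1 - (3 + 2)/(((-1 + 4 - 1) - 4) - 6))*(-4) = (-1 - 5/((2 - 4) - 6))*(-4) = (-1 - 5/(-2 - 6))*(-4) = (-1 - 5/(-8))*(-4) = (-1 - 5*(-1)/8)*(-4) = (-1 - 1*(-5/8))*(-4) = (-1 + 5/8)*(-4) = -3/8*(-4) = 3/2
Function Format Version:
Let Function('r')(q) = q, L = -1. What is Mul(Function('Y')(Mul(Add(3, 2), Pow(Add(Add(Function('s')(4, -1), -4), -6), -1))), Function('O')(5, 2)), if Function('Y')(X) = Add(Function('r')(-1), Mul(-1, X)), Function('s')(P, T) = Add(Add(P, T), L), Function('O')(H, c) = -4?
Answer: Rational(3, 2) ≈ 1.5000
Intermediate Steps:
Function('s')(P, T) = Add(-1, P, T) (Function('s')(P, T) = Add(Add(P, T), -1) = Add(-1, P, T))
Function('Y')(X) = Add(-1, Mul(-1, X))
Mul(Function('Y')(Mul(Add(3, 2), Pow(Add(Add(Function('s')(4, -1), -4), -6), -1))), Function('O')(5, 2)) = Mul(Add(-1, Mul(-1, Mul(Add(3, 2), Pow(Add(Add(Add(-1, 4, -1), -4), -6), -1)))), -4) = Mul(Add(-1, Mul(-1, Mul(5, Pow(Add(Add(2, -4), -6), -1)))), -4) = Mul(Add(-1, Mul(-1, Mul(5, Pow(Add(-2, -6), -1)))), -4) = Mul(Add(-1, Mul(-1, Mul(5, Pow(-8, -1)))), -4) = Mul(Add(-1, Mul(-1, Mul(5, Rational(-1, 8)))), -4) = Mul(Add(-1, Mul(-1, Rational(-5, 8))), -4) = Mul(Add(-1, Rational(5, 8)), -4) = Mul(Rational(-3, 8), -4) = Rational(3, 2)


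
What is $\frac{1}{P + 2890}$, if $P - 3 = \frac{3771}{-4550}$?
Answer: $\frac{4550}{13159379} \approx 0.00034576$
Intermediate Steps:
$P = \frac{9879}{4550}$ ($P = 3 + \frac{3771}{-4550} = 3 + 3771 \left(- \frac{1}{4550}\right) = 3 - \frac{3771}{4550} = \frac{9879}{4550} \approx 2.1712$)
$\frac{1}{P + 2890} = \frac{1}{\frac{9879}{4550} + 2890} = \frac{1}{\frac{13159379}{4550}} = \frac{4550}{13159379}$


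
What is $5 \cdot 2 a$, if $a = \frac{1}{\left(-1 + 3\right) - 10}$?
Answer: $- \frac{5}{4} \approx -1.25$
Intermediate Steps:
$a = - \frac{1}{8}$ ($a = \frac{1}{2 - 10} = \frac{1}{-8} = - \frac{1}{8} \approx -0.125$)
$5 \cdot 2 a = 5 \cdot 2 \left(- \frac{1}{8}\right) = 10 \left(- \frac{1}{8}\right) = - \frac{5}{4}$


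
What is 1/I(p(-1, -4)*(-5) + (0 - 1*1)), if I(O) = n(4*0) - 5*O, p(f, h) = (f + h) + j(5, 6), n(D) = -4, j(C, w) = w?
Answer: 1/26 ≈ 0.038462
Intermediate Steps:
p(f, h) = 6 + f + h (p(f, h) = (f + h) + 6 = 6 + f + h)
I(O) = -4 - 5*O
1/I(p(-1, -4)*(-5) + (0 - 1*1)) = 1/(-4 - 5*((6 - 1 - 4)*(-5) + (0 - 1*1))) = 1/(-4 - 5*(1*(-5) + (0 - 1))) = 1/(-4 - 5*(-5 - 1)) = 1/(-4 - 5*(-6)) = 1/(-4 + 30) = 1/26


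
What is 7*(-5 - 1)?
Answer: -42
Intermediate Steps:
7*(-5 - 1) = 7*(-6) = -42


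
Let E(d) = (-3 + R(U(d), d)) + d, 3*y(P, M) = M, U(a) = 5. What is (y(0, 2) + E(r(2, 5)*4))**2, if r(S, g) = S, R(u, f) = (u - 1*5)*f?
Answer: 289/9 ≈ 32.111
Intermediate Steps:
R(u, f) = f*(-5 + u) (R(u, f) = (u - 5)*f = (-5 + u)*f = f*(-5 + u))
y(P, M) = M/3
E(d) = -3 + d (E(d) = (-3 + d*(-5 + 5)) + d = (-3 + d*0) + d = (-3 + 0) + d = -3 + d)
(y(0, 2) + E(r(2, 5)*4))**2 = ((1/3)*2 + (-3 + 2*4))**2 = (2/3 + (-3 + 8))**2 = (2/3 + 5)**2 = (17/3)**2 = 289/9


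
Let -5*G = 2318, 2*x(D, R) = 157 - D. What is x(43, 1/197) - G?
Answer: 2603/5 ≈ 520.60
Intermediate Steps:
x(D, R) = 157/2 - D/2 (x(D, R) = (157 - D)/2 = 157/2 - D/2)
G = -2318/5 (G = -⅕*2318 = -2318/5 ≈ -463.60)
x(43, 1/197) - G = (157/2 - ½*43) - 1*(-2318/5) = (157/2 - 43/2) + 2318/5 = 57 + 2318/5 = 2603/5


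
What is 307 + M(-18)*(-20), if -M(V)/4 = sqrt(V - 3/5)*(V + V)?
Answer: 307 - 576*I*sqrt(465) ≈ 307.0 - 12421.0*I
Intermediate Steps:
M(V) = -8*V*sqrt(-3/5 + V) (M(V) = -4*sqrt(V - 3/5)*(V + V) = -4*sqrt(V - 3*1/5)*2*V = -4*sqrt(V - 3/5)*2*V = -4*sqrt(-3/5 + V)*2*V = -8*V*sqrt(-3/5 + V))
307 + M(-18)*(-20) = 307 - 8/5*(-18)*sqrt(-15 + 25*(-18))*(-20) = 307 - 8/5*(-18)*sqrt(-15 - 450)*(-20) = 307 - 8/5*(-18)*sqrt(-465)*(-20) = 307 - 8/5*(-18)*I*sqrt(465)*(-20) = 307 + (144*I*sqrt(465)/5)*(-20) = 307 - 576*I*sqrt(465)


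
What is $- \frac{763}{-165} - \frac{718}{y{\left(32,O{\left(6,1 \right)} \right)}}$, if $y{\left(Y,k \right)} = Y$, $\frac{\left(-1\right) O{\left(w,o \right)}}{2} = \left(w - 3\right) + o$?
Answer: $- \frac{47027}{2640} \approx -17.813$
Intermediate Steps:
$O{\left(w,o \right)} = 6 - 2 o - 2 w$ ($O{\left(w,o \right)} = - 2 \left(\left(w - 3\right) + o\right) = - 2 \left(\left(-3 + w\right) + o\right) = - 2 \left(-3 + o + w\right) = 6 - 2 o - 2 w$)
$- \frac{763}{-165} - \frac{718}{y{\left(32,O{\left(6,1 \right)} \right)}} = - \frac{763}{-165} - \frac{718}{32} = \left(-763\right) \left(- \frac{1}{165}\right) - \frac{359}{16} = \frac{763}{165} - \frac{359}{16} = - \frac{47027}{2640}$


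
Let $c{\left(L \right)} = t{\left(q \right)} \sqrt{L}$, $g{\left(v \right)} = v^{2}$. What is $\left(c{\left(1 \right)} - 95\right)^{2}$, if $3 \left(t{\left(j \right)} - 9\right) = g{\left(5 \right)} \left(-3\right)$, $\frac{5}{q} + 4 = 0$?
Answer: $12321$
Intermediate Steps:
$q = - \frac{5}{4}$ ($q = \frac{5}{-4 + 0} = \frac{5}{-4} = 5 \left(- \frac{1}{4}\right) = - \frac{5}{4} \approx -1.25$)
$t{\left(j \right)} = -16$ ($t{\left(j \right)} = 9 + \frac{5^{2} \left(-3\right)}{3} = 9 + \frac{25 \left(-3\right)}{3} = 9 + \frac{1}{3} \left(-75\right) = 9 - 25 = -16$)
$c{\left(L \right)} = - 16 \sqrt{L}$
$\left(c{\left(1 \right)} - 95\right)^{2} = \left(- 16 \sqrt{1} - 95\right)^{2} = \left(\left(-16\right) 1 - 95\right)^{2} = \left(-16 - 95\right)^{2} = \left(-111\right)^{2} = 12321$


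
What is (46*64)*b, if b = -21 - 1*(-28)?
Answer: 20608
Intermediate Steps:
b = 7 (b = -21 + 28 = 7)
(46*64)*b = (46*64)*7 = 2944*7 = 20608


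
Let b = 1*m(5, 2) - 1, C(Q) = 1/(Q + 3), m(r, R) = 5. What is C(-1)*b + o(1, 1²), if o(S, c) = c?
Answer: 3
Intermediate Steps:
C(Q) = 1/(3 + Q)
b = 4 (b = 1*5 - 1 = 5 - 1 = 4)
C(-1)*b + o(1, 1²) = 4/(3 - 1) + 1² = 4/2 + 1 = (½)*4 + 1 = 2 + 1 = 3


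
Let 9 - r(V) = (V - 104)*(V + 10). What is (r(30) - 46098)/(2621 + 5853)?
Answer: -43129/8474 ≈ -5.0896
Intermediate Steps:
r(V) = 9 - (-104 + V)*(10 + V) (r(V) = 9 - (V - 104)*(V + 10) = 9 - (-104 + V)*(10 + V))
(r(30) - 46098)/(2621 + 5853) = ((1049 - 1*30² + 94*30) - 46098)/(2621 + 5853) = ((1049 - 1*900 + 2820) - 46098)/8474 = ((1049 - 900 + 2820) - 46098)*(1/8474) = (2969 - 46098)*(1/8474) = -43129*1/8474 = -43129/8474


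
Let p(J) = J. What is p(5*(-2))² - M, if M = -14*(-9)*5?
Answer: -530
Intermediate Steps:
M = 630 (M = 126*5 = 630)
p(5*(-2))² - M = (5*(-2))² - 1*630 = (-10)² - 630 = 100 - 630 = -530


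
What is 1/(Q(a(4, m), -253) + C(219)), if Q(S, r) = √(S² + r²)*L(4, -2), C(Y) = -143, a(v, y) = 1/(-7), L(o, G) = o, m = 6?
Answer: 7007/49181071 + 28*√3136442/49181071 ≈ 0.0011507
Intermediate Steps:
a(v, y) = -⅐
Q(S, r) = 4*√(S² + r²) (Q(S, r) = √(S² + r²)*4 = 4*√(S² + r²))
1/(Q(a(4, m), -253) + C(219)) = 1/(4*√((-⅐)² + (-253)²) - 143) = 1/(4*√(1/49 + 64009) - 143) = 1/(4*√(3136442/49) - 143) = 1/(4*(√3136442/7) - 143) = 1/(4*√3136442/7 - 143) = 1/(-143 + 4*√3136442/7)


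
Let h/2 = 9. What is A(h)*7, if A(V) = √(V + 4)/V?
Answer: 7*√22/18 ≈ 1.8241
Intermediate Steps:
h = 18 (h = 2*9 = 18)
A(V) = √(4 + V)/V
A(h)*7 = (√(4 + 18)/18)*7 = (√22/18)*7 = 7*√22/18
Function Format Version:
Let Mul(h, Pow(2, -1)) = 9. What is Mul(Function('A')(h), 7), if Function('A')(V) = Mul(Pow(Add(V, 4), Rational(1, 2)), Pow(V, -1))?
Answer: Mul(Rational(7, 18), Pow(22, Rational(1, 2))) ≈ 1.8241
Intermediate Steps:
h = 18 (h = Mul(2, 9) = 18)
Function('A')(V) = Mul(Pow(V, -1), Pow(Add(4, V), Rational(1, 2))) (Function('A')(V) = Mul(Pow(Add(4, V), Rational(1, 2)), Pow(V, -1)) = Mul(Pow(V, -1), Pow(Add(4, V), Rational(1, 2))))
Mul(Function('A')(h), 7) = Mul(Mul(Pow(18, -1), Pow(Add(4, 18), Rational(1, 2))), 7) = Mul(Mul(Rational(1, 18), Pow(22, Rational(1, 2))), 7) = Mul(Rational(7, 18), Pow(22, Rational(1, 2)))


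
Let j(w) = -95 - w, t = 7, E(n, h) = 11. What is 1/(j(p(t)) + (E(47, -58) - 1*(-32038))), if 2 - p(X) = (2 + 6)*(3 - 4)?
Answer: 1/31944 ≈ 3.1305e-5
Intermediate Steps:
p(X) = 10 (p(X) = 2 - (2 + 6)*(3 - 4) = 2 - 8*(-1) = 2 - 1*(-8) = 2 + 8 = 10)
1/(j(p(t)) + (E(47, -58) - 1*(-32038))) = 1/((-95 - 1*10) + (11 - 1*(-32038))) = 1/((-95 - 10) + (11 + 32038)) = 1/(-105 + 32049) = 1/31944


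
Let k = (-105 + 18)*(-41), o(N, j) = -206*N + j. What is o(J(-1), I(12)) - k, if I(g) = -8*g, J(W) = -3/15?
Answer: -18109/5 ≈ -3621.8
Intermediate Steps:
J(W) = -⅕ (J(W) = -3*1/15 = -⅕)
o(N, j) = j - 206*N
k = 3567 (k = -87*(-41) = 3567)
o(J(-1), I(12)) - k = (-8*12 - 206*(-⅕)) - 1*3567 = (-96 + 206/5) - 3567 = -274/5 - 3567 = -18109/5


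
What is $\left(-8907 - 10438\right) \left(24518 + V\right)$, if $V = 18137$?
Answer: $-825160975$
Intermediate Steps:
$\left(-8907 - 10438\right) \left(24518 + V\right) = \left(-8907 - 10438\right) \left(24518 + 18137\right) = \left(-19345\right) 42655 = -825160975$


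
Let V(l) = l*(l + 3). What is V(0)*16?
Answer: 0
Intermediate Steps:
V(l) = l*(3 + l)
V(0)*16 = (0*(3 + 0))*16 = (0*3)*16 = 0*16 = 0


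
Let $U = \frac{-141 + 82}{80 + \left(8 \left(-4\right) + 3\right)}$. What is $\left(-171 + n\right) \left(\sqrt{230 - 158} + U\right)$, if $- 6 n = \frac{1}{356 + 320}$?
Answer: $\frac{40921043}{206856} - \frac{693577 \sqrt{2}}{676} \approx -1253.2$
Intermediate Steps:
$n = - \frac{1}{4056}$ ($n = - \frac{1}{6 \left(356 + 320\right)} = - \frac{1}{6 \cdot 676} = \left(- \frac{1}{6}\right) \frac{1}{676} = - \frac{1}{4056} \approx -0.00024655$)
$U = - \frac{59}{51}$ ($U = - \frac{59}{80 + \left(-32 + 3\right)} = - \frac{59}{80 - 29} = - \frac{59}{51} \approx -1.1569$)
$\left(-171 + n\right) \left(\sqrt{230 - 158} + U\right) = \left(-171 - \frac{1}{4056}\right) \left(\sqrt{230 - 158} - \frac{59}{51}\right) = - \frac{693577 \left(\sqrt{72} - \frac{59}{51}\right)}{4056} = - \frac{693577 \left(6 \sqrt{2} - \frac{59}{51}\right)}{4056} = - \frac{693577 \left(- \frac{59}{51} + 6 \sqrt{2}\right)}{4056} = \frac{40921043}{206856} - \frac{693577 \sqrt{2}}{676}$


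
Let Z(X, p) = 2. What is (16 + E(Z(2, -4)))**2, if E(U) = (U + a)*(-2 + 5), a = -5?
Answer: 49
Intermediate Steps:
E(U) = -15 + 3*U (E(U) = (U - 5)*(-2 + 5) = (-5 + U)*3 = -15 + 3*U)
(16 + E(Z(2, -4)))**2 = (16 + (-15 + 3*2))**2 = (16 + (-15 + 6))**2 = (16 - 9)**2 = 7**2 = 49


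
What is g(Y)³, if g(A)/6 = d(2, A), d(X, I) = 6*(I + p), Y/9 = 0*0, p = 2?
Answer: 373248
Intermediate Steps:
Y = 0 (Y = 9*(0*0) = 9*0 = 0)
d(X, I) = 12 + 6*I (d(X, I) = 6*(I + 2) = 6*(2 + I) = 12 + 6*I)
g(A) = 72 + 36*A (g(A) = 6*(12 + 6*A) = 72 + 36*A)
g(Y)³ = (72 + 36*0)³ = (72 + 0)³ = 72³ = 373248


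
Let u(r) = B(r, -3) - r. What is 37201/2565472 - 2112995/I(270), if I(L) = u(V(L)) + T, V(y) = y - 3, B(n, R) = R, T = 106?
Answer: 1355208902401/105184352 ≈ 12884.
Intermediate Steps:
V(y) = -3 + y
u(r) = -3 - r
I(L) = 106 - L (I(L) = (-3 - (-3 + L)) + 106 = (-3 + (3 - L)) + 106 = -L + 106 = 106 - L)
37201/2565472 - 2112995/I(270) = 37201/2565472 - 2112995/(106 - 1*270) = 37201*(1/2565472) - 2112995/(106 - 270) = 37201/2565472 - 2112995/(-164) = 37201/2565472 - 2112995*(-1/164) = 37201/2565472 + 2112995/164 = 1355208902401/105184352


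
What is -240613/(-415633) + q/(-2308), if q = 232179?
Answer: -95945919503/959280964 ≈ -100.02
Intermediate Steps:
-240613/(-415633) + q/(-2308) = -240613/(-415633) + 232179/(-2308) = -240613*(-1/415633) + 232179*(-1/2308) = 240613/415633 - 232179/2308 = -95945919503/959280964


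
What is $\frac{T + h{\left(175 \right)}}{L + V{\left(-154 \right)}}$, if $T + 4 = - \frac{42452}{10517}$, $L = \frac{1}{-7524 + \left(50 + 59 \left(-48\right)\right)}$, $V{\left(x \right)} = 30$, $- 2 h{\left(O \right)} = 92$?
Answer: $- \frac{5856920412}{3251635543} \approx -1.8012$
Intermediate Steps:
$h{\left(O \right)} = -46$ ($h{\left(O \right)} = \left(- \frac{1}{2}\right) 92 = -46$)
$L = - \frac{1}{10306}$ ($L = \frac{1}{-7524 + \left(50 - 2832\right)} = \frac{1}{-7524 - 2782} = \frac{1}{-10306} = - \frac{1}{10306} \approx -9.7031 \cdot 10^{-5}$)
$T = - \frac{84520}{10517}$ ($T = -4 - \frac{42452}{10517} = - \frac{84520}{10517} \approx -8.0365$)
$\frac{T + h{\left(175 \right)}}{L + V{\left(-154 \right)}} = \frac{- \frac{84520}{10517} - 46}{- \frac{1}{10306} + 30} = - \frac{568302}{10517 \cdot \frac{309179}{10306}} = \left(- \frac{568302}{10517}\right) \frac{10306}{309179} = - \frac{5856920412}{3251635543}$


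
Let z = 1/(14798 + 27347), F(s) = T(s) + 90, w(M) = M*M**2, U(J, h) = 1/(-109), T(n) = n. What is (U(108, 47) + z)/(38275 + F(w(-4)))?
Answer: -14012/58649108435 ≈ -2.3891e-7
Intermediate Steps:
U(J, h) = -1/109
w(M) = M**3
F(s) = 90 + s (F(s) = s + 90 = 90 + s)
z = 1/42145 ≈ 2.3728e-5
(U(108, 47) + z)/(38275 + F(w(-4))) = (-1/109 + 1/42145)/(38275 + (90 + (-4)**3)) = -42036/(4593805*(38275 + (90 - 64))) = -42036/(4593805*(38275 + 26)) = -42036/4593805/38301 = -42036/4593805*1/38301 = -14012/58649108435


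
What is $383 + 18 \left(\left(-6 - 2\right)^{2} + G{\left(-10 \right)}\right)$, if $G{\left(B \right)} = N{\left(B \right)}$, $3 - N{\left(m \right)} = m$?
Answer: $1769$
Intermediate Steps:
$N{\left(m \right)} = 3 - m$
$G{\left(B \right)} = 3 - B$
$383 + 18 \left(\left(-6 - 2\right)^{2} + G{\left(-10 \right)}\right) = 383 + 18 \left(\left(-6 - 2\right)^{2} + \left(3 - -10\right)\right) = 383 + 18 \left(\left(-8\right)^{2} + \left(3 + 10\right)\right) = 383 + 18 \left(64 + 13\right) = 383 + 18 \cdot 77 = 383 + 1386 = 1769$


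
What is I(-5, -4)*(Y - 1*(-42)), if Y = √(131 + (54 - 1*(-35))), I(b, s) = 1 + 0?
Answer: 42 + 2*√55 ≈ 56.832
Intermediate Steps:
I(b, s) = 1
Y = 2*√55 (Y = √(131 + (54 + 35)) = √(131 + 89) = √220 = 2*√55 ≈ 14.832)
I(-5, -4)*(Y - 1*(-42)) = 1*(2*√55 - 1*(-42)) = 1*(2*√55 + 42) = 1*(42 + 2*√55) = 42 + 2*√55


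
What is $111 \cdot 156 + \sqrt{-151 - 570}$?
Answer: $17316 + i \sqrt{721} \approx 17316.0 + 26.851 i$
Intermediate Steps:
$111 \cdot 156 + \sqrt{-151 - 570} = 17316 + \sqrt{-721} = 17316 + i \sqrt{721}$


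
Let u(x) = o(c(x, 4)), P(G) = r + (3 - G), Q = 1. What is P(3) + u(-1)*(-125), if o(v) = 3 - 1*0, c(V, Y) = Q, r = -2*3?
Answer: -381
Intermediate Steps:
r = -6
c(V, Y) = 1
o(v) = 3 (o(v) = 3 + 0 = 3)
P(G) = -3 - G (P(G) = -6 + (3 - G) = -3 - G)
u(x) = 3
P(3) + u(-1)*(-125) = (-3 - 1*3) + 3*(-125) = (-3 - 3) - 375 = -6 - 375 = -381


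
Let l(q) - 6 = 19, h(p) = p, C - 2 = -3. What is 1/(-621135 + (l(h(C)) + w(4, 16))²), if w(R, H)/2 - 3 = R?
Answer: -1/619614 ≈ -1.6139e-6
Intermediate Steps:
C = -1 (C = 2 - 3 = -1)
w(R, H) = 6 + 2*R
l(q) = 25 (l(q) = 6 + 19 = 25)
1/(-621135 + (l(h(C)) + w(4, 16))²) = 1/(-621135 + (25 + (6 + 2*4))²) = 1/(-621135 + (25 + (6 + 8))²) = 1/(-621135 + (25 + 14)²) = 1/(-621135 + 39²) = 1/(-621135 + 1521) = 1/(-619614) = -1/619614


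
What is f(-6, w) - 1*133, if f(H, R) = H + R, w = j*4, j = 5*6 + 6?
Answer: 5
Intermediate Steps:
j = 36 (j = 30 + 6 = 36)
w = 144 (w = 36*4 = 144)
f(-6, w) - 1*133 = (-6 + 144) - 1*133 = 138 - 133 = 5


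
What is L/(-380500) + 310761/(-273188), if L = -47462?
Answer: -26319627911/25987008500 ≈ -1.0128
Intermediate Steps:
L/(-380500) + 310761/(-273188) = -47462/(-380500) + 310761/(-273188) = -47462*(-1/380500) + 310761*(-1/273188) = 23731/190250 - 310761/273188 = -26319627911/25987008500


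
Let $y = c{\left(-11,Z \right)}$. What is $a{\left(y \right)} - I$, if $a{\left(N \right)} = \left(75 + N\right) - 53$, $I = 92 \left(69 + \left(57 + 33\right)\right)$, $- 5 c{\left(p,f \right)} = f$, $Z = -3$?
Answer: $- \frac{73027}{5} \approx -14605.0$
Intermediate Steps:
$c{\left(p,f \right)} = - \frac{f}{5}$
$y = \frac{3}{5}$ ($y = \left(- \frac{1}{5}\right) \left(-3\right) = \frac{3}{5} \approx 0.6$)
$I = 14628$ ($I = 92 \left(69 + 90\right) = 92 \cdot 159 = 14628$)
$a{\left(N \right)} = 22 + N$
$a{\left(y \right)} - I = \left(22 + \frac{3}{5}\right) - 14628 = \frac{113}{5} - 14628 = - \frac{73027}{5}$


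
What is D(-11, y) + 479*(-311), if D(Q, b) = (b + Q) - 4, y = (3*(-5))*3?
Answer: -149029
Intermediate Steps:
y = -45 (y = -15*3 = -45)
D(Q, b) = -4 + Q + b (D(Q, b) = (Q + b) - 4 = -4 + Q + b)
D(-11, y) + 479*(-311) = (-4 - 11 - 45) + 479*(-311) = -60 - 148969 = -149029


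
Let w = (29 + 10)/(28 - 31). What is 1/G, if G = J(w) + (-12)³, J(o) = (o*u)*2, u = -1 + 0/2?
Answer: -1/1702 ≈ -0.00058754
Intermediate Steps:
u = -1 (u = -1 + 0*(½) = -1 + 0 = -1)
w = -13 (w = 39/(-3) = 39*(-⅓) = -13)
J(o) = -2*o (J(o) = (o*(-1))*2 = -o*2 = -2*o)
G = -1702 (G = -2*(-13) + (-12)³ = 26 - 1728 = -1702)
1/G = 1/(-1702) = -1/1702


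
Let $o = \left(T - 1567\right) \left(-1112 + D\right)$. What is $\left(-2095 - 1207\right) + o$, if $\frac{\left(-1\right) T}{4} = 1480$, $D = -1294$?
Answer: $18010420$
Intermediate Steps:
$T = -5920$ ($T = \left(-4\right) 1480 = -5920$)
$o = 18013722$ ($o = \left(-5920 - 1567\right) \left(-1112 - 1294\right) = \left(-7487\right) \left(-2406\right) = 18013722$)
$\left(-2095 - 1207\right) + o = \left(-2095 - 1207\right) + 18013722 = -3302 + 18013722 = 18010420$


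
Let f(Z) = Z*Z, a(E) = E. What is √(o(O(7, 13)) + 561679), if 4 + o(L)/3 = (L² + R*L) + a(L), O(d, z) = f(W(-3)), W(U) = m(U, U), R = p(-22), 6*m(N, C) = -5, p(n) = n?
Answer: √727865607/36 ≈ 749.42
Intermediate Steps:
m(N, C) = -⅚ (m(N, C) = (⅙)*(-5) = -⅚)
R = -22
W(U) = -⅚
f(Z) = Z²
O(d, z) = 25/36 (O(d, z) = (-⅚)² = 25/36)
o(L) = -12 - 63*L + 3*L² (o(L) = -12 + 3*((L² - 22*L) + L) = -12 + 3*(L² - 21*L) = -12 + (-63*L + 3*L²) = -12 - 63*L + 3*L²)
√(o(O(7, 13)) + 561679) = √((-12 - 63*25/36 + 3*(25/36)²) + 561679) = √((-12 - 175/4 + 3*(625/1296)) + 561679) = √((-12 - 175/4 + 625/432) + 561679) = √(-23459/432 + 561679) = √(242621869/432) = √727865607/36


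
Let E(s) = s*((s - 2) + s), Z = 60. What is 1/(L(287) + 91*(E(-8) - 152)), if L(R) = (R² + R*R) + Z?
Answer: 1/164070 ≈ 6.0950e-6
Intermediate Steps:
E(s) = s*(-2 + 2*s) (E(s) = s*((-2 + s) + s) = s*(-2 + 2*s))
L(R) = 60 + 2*R² (L(R) = (R² + R*R) + 60 = (R² + R²) + 60 = 2*R² + 60 = 60 + 2*R²)
1/(L(287) + 91*(E(-8) - 152)) = 1/((60 + 2*287²) + 91*(2*(-8)*(-1 - 8) - 152)) = 1/((60 + 2*82369) + 91*(2*(-8)*(-9) - 152)) = 1/((60 + 164738) + 91*(144 - 152)) = 1/(164798 + 91*(-8)) = 1/(164798 - 728) = 1/164070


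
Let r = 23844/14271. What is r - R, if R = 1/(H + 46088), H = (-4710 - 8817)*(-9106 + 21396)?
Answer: 1320963502173/790616929694 ≈ 1.6708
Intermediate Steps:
H = -166246830 (H = -13527*12290 = -166246830)
r = 7948/4757 (r = 23844*(1/14271) = 7948/4757 ≈ 1.6708)
R = -1/166200742 (R = 1/(-166246830 + 46088) = 1/(-166200742) = -1/166200742 ≈ -6.0168e-9)
r - R = 7948/4757 - 1*(-1/166200742) = 7948/4757 + 1/166200742 = 1320963502173/790616929694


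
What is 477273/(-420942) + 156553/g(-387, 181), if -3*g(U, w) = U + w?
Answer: 16466740045/7226171 ≈ 2278.8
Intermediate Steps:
g(U, w) = -U/3 - w/3 (g(U, w) = -(U + w)/3 = -U/3 - w/3)
477273/(-420942) + 156553/g(-387, 181) = 477273/(-420942) + 156553/(-⅓*(-387) - ⅓*181) = 477273*(-1/420942) + 156553/(129 - 181/3) = -159091/140314 + 156553/(206/3) = -159091/140314 + 156553*(3/206) = -159091/140314 + 469659/206 = 16466740045/7226171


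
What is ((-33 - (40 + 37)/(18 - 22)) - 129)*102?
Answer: -29121/2 ≈ -14561.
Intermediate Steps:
((-33 - (40 + 37)/(18 - 22)) - 129)*102 = ((-33 - 77/(-4)) - 129)*102 = ((-33 - 77*(-1)/4) - 129)*102 = ((-33 - 1*(-77/4)) - 129)*102 = ((-33 + 77/4) - 129)*102 = (-55/4 - 129)*102 = -571/4*102 = -29121/2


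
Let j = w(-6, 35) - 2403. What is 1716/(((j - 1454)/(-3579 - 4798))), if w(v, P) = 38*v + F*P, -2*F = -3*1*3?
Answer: 28749864/7855 ≈ 3660.1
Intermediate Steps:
F = 9/2 (F = -(-3*1)*3/2 = -(-3)*3/2 = -1/2*(-9) = 9/2 ≈ 4.5000)
w(v, P) = 38*v + 9*P/2
j = -4947/2 (j = (38*(-6) + (9/2)*35) - 2403 = (-228 + 315/2) - 2403 = -141/2 - 2403 = -4947/2 ≈ -2473.5)
1716/(((j - 1454)/(-3579 - 4798))) = 1716/(((-4947/2 - 1454)/(-3579 - 4798))) = 1716/((-7855/2/(-8377))) = 1716/((-7855/2*(-1/8377))) = 1716/(7855/16754) = 1716*(16754/7855) = 28749864/7855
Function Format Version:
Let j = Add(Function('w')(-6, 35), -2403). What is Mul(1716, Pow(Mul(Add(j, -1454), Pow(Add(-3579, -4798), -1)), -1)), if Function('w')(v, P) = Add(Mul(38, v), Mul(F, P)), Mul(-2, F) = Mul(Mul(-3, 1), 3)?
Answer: Rational(28749864, 7855) ≈ 3660.1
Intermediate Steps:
F = Rational(9, 2) (F = Mul(Rational(-1, 2), Mul(Mul(-3, 1), 3)) = Mul(Rational(-1, 2), Mul(-3, 3)) = Mul(Rational(-1, 2), -9) = Rational(9, 2) ≈ 4.5000)
Function('w')(v, P) = Add(Mul(38, v), Mul(Rational(9, 2), P))
j = Rational(-4947, 2) (j = Add(Add(Mul(38, -6), Mul(Rational(9, 2), 35)), -2403) = Add(Add(-228, Rational(315, 2)), -2403) = Add(Rational(-141, 2), -2403) = Rational(-4947, 2) ≈ -2473.5)
Mul(1716, Pow(Mul(Add(j, -1454), Pow(Add(-3579, -4798), -1)), -1)) = Mul(1716, Pow(Mul(Add(Rational(-4947, 2), -1454), Pow(Add(-3579, -4798), -1)), -1)) = Mul(1716, Pow(Mul(Rational(-7855, 2), Pow(-8377, -1)), -1)) = Mul(1716, Pow(Mul(Rational(-7855, 2), Rational(-1, 8377)), -1)) = Mul(1716, Pow(Rational(7855, 16754), -1)) = Mul(1716, Rational(16754, 7855)) = Rational(28749864, 7855)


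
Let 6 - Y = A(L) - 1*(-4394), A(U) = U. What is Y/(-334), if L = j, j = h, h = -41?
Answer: 4347/334 ≈ 13.015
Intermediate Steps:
j = -41
L = -41
Y = -4347 (Y = 6 - (-41 - 1*(-4394)) = 6 - (-41 + 4394) = 6 - 1*4353 = 6 - 4353 = -4347)
Y/(-334) = -4347/(-334) = -4347*(-1/334) = 4347/334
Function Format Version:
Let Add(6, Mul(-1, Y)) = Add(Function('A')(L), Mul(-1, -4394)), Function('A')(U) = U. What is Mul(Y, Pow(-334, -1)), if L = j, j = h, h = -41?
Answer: Rational(4347, 334) ≈ 13.015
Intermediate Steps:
j = -41
L = -41
Y = -4347 (Y = Add(6, Mul(-1, Add(-41, Mul(-1, -4394)))) = Add(6, Mul(-1, Add(-41, 4394))) = Add(6, Mul(-1, 4353)) = Add(6, -4353) = -4347)
Mul(Y, Pow(-334, -1)) = Mul(-4347, Pow(-334, -1)) = Mul(-4347, Rational(-1, 334)) = Rational(4347, 334)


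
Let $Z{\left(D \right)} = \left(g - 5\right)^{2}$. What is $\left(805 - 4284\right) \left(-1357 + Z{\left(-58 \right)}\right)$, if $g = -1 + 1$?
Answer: $4634028$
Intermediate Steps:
$g = 0$
$Z{\left(D \right)} = 25$ ($Z{\left(D \right)} = \left(0 - 5\right)^{2} = \left(-5\right)^{2} = 25$)
$\left(805 - 4284\right) \left(-1357 + Z{\left(-58 \right)}\right) = \left(805 - 4284\right) \left(-1357 + 25\right) = \left(-3479\right) \left(-1332\right) = 4634028$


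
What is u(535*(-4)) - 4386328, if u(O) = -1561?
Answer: -4387889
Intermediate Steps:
u(535*(-4)) - 4386328 = -1561 - 4386328 = -4387889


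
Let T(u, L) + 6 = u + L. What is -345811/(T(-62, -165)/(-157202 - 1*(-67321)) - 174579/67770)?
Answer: 702138731511690/5225181563 ≈ 1.3438e+5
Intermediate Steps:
T(u, L) = -6 + L + u (T(u, L) = -6 + (u + L) = -6 + (L + u) = -6 + L + u)
-345811/(T(-62, -165)/(-157202 - 1*(-67321)) - 174579/67770) = -345811/((-6 - 165 - 62)/(-157202 - 1*(-67321)) - 174579/67770) = -345811/(-233/(-157202 + 67321) - 174579*1/67770) = -345811/(-233/(-89881) - 58193/22590) = -345811/(-233*(-1/89881) - 58193/22590) = -345811/(233/89881 - 58193/22590) = -345811/(-5225181563/2030411790) = -345811*(-2030411790/5225181563) = 702138731511690/5225181563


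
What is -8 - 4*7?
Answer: -36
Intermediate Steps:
-8 - 4*7 = -8 - 28 = -36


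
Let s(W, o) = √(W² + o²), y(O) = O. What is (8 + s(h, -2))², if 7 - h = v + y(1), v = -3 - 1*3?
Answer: 212 + 32*√37 ≈ 406.65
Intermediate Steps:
v = -6 (v = -3 - 3 = -6)
h = 12 (h = 7 - (-6 + 1) = 7 - 1*(-5) = 7 + 5 = 12)
(8 + s(h, -2))² = (8 + √(12² + (-2)²))² = (8 + √(144 + 4))² = (8 + √148)² = (8 + 2*√37)²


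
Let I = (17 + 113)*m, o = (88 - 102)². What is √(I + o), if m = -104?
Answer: 2*I*√3331 ≈ 115.43*I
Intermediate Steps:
o = 196 (o = (-14)² = 196)
I = -13520 (I = (17 + 113)*(-104) = 130*(-104) = -13520)
√(I + o) = √(-13520 + 196) = √(-13324) = 2*I*√3331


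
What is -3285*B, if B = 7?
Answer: -22995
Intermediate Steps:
-3285*B = -3285*7 = -22995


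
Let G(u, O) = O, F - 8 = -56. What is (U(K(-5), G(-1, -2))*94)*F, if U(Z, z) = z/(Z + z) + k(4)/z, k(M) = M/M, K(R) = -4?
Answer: 752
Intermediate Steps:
F = -48 (F = 8 - 56 = -48)
k(M) = 1
U(Z, z) = 1/z + z/(Z + z) (U(Z, z) = z/(Z + z) + 1/z = 1/z + z/(Z + z))
(U(K(-5), G(-1, -2))*94)*F = (((-4 - 2 + (-2)²)/((-2)*(-4 - 2)))*94)*(-48) = (-½*(-4 - 2 + 4)/(-6)*94)*(-48) = (-½*(-⅙)*(-2)*94)*(-48) = -⅙*94*(-48) = -47/3*(-48) = 752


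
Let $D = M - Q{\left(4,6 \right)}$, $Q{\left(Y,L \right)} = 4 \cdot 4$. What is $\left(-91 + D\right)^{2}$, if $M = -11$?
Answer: $13924$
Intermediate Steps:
$Q{\left(Y,L \right)} = 16$
$D = -27$ ($D = -11 - 16 = -27$)
$\left(-91 + D\right)^{2} = \left(-91 - 27\right)^{2} = \left(-118\right)^{2} = 13924$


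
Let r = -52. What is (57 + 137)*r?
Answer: -10088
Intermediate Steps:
(57 + 137)*r = (57 + 137)*(-52) = 194*(-52) = -10088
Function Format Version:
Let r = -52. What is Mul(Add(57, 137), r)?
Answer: -10088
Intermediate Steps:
Mul(Add(57, 137), r) = Mul(Add(57, 137), -52) = Mul(194, -52) = -10088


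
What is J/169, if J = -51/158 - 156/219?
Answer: -11939/1949246 ≈ -0.0061249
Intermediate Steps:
J = -11939/11534 (J = -51*1/158 - 156*1/219 = -51/158 - 52/73 = -11939/11534 ≈ -1.0351)
J/169 = -11939/11534/169 = -11939/11534*1/169 = -11939/1949246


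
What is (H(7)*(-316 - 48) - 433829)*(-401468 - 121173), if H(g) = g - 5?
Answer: 227117305037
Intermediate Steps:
H(g) = -5 + g
(H(7)*(-316 - 48) - 433829)*(-401468 - 121173) = ((-5 + 7)*(-316 - 48) - 433829)*(-401468 - 121173) = (2*(-364) - 433829)*(-522641) = (-728 - 433829)*(-522641) = -434557*(-522641) = 227117305037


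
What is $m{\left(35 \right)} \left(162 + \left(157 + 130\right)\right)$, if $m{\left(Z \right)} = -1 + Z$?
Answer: $15266$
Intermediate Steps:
$m{\left(35 \right)} \left(162 + \left(157 + 130\right)\right) = \left(-1 + 35\right) \left(162 + \left(157 + 130\right)\right) = 34 \left(162 + 287\right) = 34 \cdot 449 = 15266$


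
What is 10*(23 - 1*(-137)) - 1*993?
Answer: 607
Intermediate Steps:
10*(23 - 1*(-137)) - 1*993 = 10*(23 + 137) - 993 = 10*160 - 993 = 1600 - 993 = 607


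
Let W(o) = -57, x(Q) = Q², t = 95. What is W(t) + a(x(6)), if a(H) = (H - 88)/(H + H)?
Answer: -1039/18 ≈ -57.722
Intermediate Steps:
a(H) = (-88 + H)/(2*H) (a(H) = (-88 + H)/((2*H)) = (-88 + H)*(1/(2*H)) = (-88 + H)/(2*H))
W(t) + a(x(6)) = -57 + (-88 + 6²)/(2*(6²)) = -57 + (½)*(-88 + 36)/36 = -57 + (½)*(1/36)*(-52) = -57 - 13/18 = -1039/18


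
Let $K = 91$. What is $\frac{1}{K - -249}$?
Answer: $\frac{1}{340} \approx 0.0029412$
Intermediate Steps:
$\frac{1}{K - -249} = \frac{1}{91 - -249} = \frac{1}{91 + 249} = \frac{1}{340}$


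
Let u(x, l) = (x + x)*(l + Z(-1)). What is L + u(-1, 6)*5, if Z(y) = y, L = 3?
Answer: -47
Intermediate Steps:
u(x, l) = 2*x*(-1 + l) (u(x, l) = (x + x)*(l - 1) = (2*x)*(-1 + l) = 2*x*(-1 + l))
L + u(-1, 6)*5 = 3 + (2*(-1)*(-1 + 6))*5 = 3 + (2*(-1)*5)*5 = 3 - 10*5 = 3 - 50 = -47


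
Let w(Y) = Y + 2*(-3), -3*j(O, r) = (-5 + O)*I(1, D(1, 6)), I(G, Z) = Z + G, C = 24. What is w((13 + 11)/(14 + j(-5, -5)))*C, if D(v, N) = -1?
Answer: -720/7 ≈ -102.86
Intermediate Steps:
I(G, Z) = G + Z
j(O, r) = 0 (j(O, r) = -(-5 + O)*(1 - 1)/3 = -(-5 + O)*0/3 = -⅓*0 = 0)
w(Y) = -6 + Y (w(Y) = Y - 6 = -6 + Y)
w((13 + 11)/(14 + j(-5, -5)))*C = (-6 + (13 + 11)/(14 + 0))*24 = (-6 + 24/14)*24 = (-6 + 24*(1/14))*24 = (-6 + 12/7)*24 = -30/7*24 = -720/7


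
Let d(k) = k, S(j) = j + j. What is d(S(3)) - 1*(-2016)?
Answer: 2022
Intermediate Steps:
S(j) = 2*j
d(S(3)) - 1*(-2016) = 2*3 - 1*(-2016) = 6 + 2016 = 2022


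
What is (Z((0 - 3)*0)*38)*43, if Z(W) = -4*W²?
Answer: 0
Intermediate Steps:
(Z((0 - 3)*0)*38)*43 = (-4*((0 - 3)*0)²*38)*43 = (-4*(-3*0)²*38)*43 = (-4*0²*38)*43 = (-4*0*38)*43 = (0*38)*43 = 0*43 = 0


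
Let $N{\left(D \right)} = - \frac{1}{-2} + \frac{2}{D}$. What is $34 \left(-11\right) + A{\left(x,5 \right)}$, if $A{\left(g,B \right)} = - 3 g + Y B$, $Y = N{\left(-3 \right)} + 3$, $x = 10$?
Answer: $- \frac{2339}{6} \approx -389.83$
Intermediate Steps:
$N{\left(D \right)} = \frac{1}{2} + \frac{2}{D}$ ($N{\left(D \right)} = \left(-1\right) \left(- \frac{1}{2}\right) + \frac{2}{D} = \frac{1}{2} + \frac{2}{D}$)
$Y = \frac{17}{6}$ ($Y = \frac{4 - 3}{2 \left(-3\right)} + 3 = \frac{1}{2} \left(- \frac{1}{3}\right) 1 + 3 = - \frac{1}{6} + 3 = \frac{17}{6} \approx 2.8333$)
$A{\left(g,B \right)} = - 3 g + \frac{17 B}{6}$
$34 \left(-11\right) + A{\left(x,5 \right)} = 34 \left(-11\right) + \left(\left(-3\right) 10 + \frac{17}{6} \cdot 5\right) = -374 + \left(-30 + \frac{85}{6}\right) = -374 - \frac{95}{6} = - \frac{2339}{6}$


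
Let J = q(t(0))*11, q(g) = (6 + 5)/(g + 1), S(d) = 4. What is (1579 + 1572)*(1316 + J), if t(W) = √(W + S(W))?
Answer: 12821419/3 ≈ 4.2738e+6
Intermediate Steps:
t(W) = √(4 + W) (t(W) = √(W + 4) = √(4 + W))
q(g) = 11/(1 + g)
J = 121/3 (J = (11/(1 + √(4 + 0)))*11 = (11/(1 + √4))*11 = (11/(1 + 2))*11 = (11/3)*11 = 121/3 ≈ 40.333)
(1579 + 1572)*(1316 + J) = (1579 + 1572)*(1316 + 121/3) = 3151*(4069/3) = 12821419/3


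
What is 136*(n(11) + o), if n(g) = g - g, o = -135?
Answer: -18360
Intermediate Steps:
n(g) = 0
136*(n(11) + o) = 136*(0 - 135) = 136*(-135) = -18360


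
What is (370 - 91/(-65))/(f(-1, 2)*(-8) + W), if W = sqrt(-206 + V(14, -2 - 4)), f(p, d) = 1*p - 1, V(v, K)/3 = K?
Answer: 619/50 - 619*I*sqrt(14)/200 ≈ 12.38 - 11.58*I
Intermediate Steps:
V(v, K) = 3*K
f(p, d) = -1 + p (f(p, d) = p - 1 = -1 + p)
W = 4*I*sqrt(14) (W = sqrt(-206 + 3*(-2 - 4)) = sqrt(-206 + 3*(-6)) = sqrt(-206 - 18) = sqrt(-224) = 4*I*sqrt(14) ≈ 14.967*I)
(370 - 91/(-65))/(f(-1, 2)*(-8) + W) = (370 - 91/(-65))/((-1 - 1)*(-8) + 4*I*sqrt(14)) = (370 - 91*(-1/65))/(-2*(-8) + 4*I*sqrt(14)) = (370 + 7/5)/(16 + 4*I*sqrt(14)) = 1857/(5*(16 + 4*I*sqrt(14)))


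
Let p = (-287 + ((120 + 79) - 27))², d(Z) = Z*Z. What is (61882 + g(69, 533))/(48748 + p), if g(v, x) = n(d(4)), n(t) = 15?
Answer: 61897/61973 ≈ 0.99877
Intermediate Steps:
d(Z) = Z²
g(v, x) = 15
p = 13225 (p = (-287 + (199 - 27))² = (-287 + 172)² = (-115)² = 13225)
(61882 + g(69, 533))/(48748 + p) = (61882 + 15)/(48748 + 13225) = 61897/61973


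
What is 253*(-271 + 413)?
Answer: 35926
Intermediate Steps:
253*(-271 + 413) = 253*142 = 35926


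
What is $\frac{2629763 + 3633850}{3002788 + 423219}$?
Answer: $\frac{6263613}{3426007} \approx 1.8283$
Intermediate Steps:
$\frac{2629763 + 3633850}{3002788 + 423219} = \frac{6263613}{3426007}$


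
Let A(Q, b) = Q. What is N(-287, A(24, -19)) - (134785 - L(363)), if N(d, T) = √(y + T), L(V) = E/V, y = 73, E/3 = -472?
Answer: -16309457/121 + √97 ≈ -1.3478e+5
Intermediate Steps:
E = -1416 (E = 3*(-472) = -1416)
L(V) = -1416/V
N(d, T) = √(73 + T)
N(-287, A(24, -19)) - (134785 - L(363)) = √(73 + 24) - (134785 - (-1416)/363) = √97 - (134785 - (-1416)/363) = √97 - (134785 - 1*(-472/121)) = √97 - (134785 + 472/121) = √97 - 1*16309457/121 = √97 - 16309457/121 = -16309457/121 + √97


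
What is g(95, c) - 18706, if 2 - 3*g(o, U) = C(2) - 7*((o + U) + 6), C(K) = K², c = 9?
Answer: -18450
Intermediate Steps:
g(o, U) = 40/3 + 7*U/3 + 7*o/3 (g(o, U) = ⅔ - (2² - 7*((o + U) + 6))/3 = ⅔ - (4 - 7*((U + o) + 6))/3 = ⅔ - (4 - 7*(6 + U + o))/3 = ⅔ - (4 + (-42 - 7*U - 7*o))/3 = ⅔ - (-38 - 7*U - 7*o)/3 = ⅔ + (38/3 + 7*U/3 + 7*o/3) = 40/3 + 7*U/3 + 7*o/3)
g(95, c) - 18706 = (40/3 + (7/3)*9 + (7/3)*95) - 18706 = (40/3 + 21 + 665/3) - 18706 = 256 - 18706 = -18450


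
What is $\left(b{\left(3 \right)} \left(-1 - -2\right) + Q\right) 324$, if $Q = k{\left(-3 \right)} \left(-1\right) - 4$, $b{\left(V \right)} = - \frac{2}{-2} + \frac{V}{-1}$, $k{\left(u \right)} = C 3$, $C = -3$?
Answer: $972$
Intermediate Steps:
$k{\left(u \right)} = -9$ ($k{\left(u \right)} = \left(-3\right) 3 = -9$)
$b{\left(V \right)} = 1 - V$ ($b{\left(V \right)} = \left(-2\right) \left(- \frac{1}{2}\right) + V \left(-1\right) = 1 - V$)
$Q = 5$ ($Q = \left(-9\right) \left(-1\right) - 4 = 9 - 4 = 5$)
$\left(b{\left(3 \right)} \left(-1 - -2\right) + Q\right) 324 = \left(\left(1 - 3\right) \left(-1 - -2\right) + 5\right) 324 = \left(\left(1 - 3\right) \left(-1 + 2\right) + 5\right) 324 = \left(\left(-2\right) 1 + 5\right) 324 = \left(-2 + 5\right) 324 = 3 \cdot 324 = 972$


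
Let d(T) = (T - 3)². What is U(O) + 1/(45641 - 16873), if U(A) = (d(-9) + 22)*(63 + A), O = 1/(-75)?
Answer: 22559405387/2157600 ≈ 10456.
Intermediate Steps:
O = -1/75 ≈ -0.013333
d(T) = (-3 + T)²
U(A) = 10458 + 166*A (U(A) = ((-3 - 9)² + 22)*(63 + A) = ((-12)² + 22)*(63 + A) = (144 + 22)*(63 + A) = 166*(63 + A) = 10458 + 166*A)
U(O) + 1/(45641 - 16873) = (10458 + 166*(-1/75)) + 1/(45641 - 16873) = (10458 - 166/75) + 1/28768 = 784184/75 + 1/28768 = 22559405387/2157600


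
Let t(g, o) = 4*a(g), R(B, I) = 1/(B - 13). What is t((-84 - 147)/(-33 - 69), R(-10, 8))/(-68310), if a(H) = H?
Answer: -7/52785 ≈ -0.00013261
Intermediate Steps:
R(B, I) = 1/(-13 + B)
t(g, o) = 4*g
t((-84 - 147)/(-33 - 69), R(-10, 8))/(-68310) = (4*((-84 - 147)/(-33 - 69)))/(-68310) = (4*(-231/(-102)))*(-1/68310) = (4*(-231*(-1/102)))*(-1/68310) = (4*(77/34))*(-1/68310) = (154/17)*(-1/68310) = -7/52785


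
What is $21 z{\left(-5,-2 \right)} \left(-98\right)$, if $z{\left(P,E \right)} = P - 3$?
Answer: $16464$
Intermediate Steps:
$z{\left(P,E \right)} = -3 + P$
$21 z{\left(-5,-2 \right)} \left(-98\right) = 21 \left(-3 - 5\right) \left(-98\right) = 21 \left(-8\right) \left(-98\right) = \left(-168\right) \left(-98\right) = 16464$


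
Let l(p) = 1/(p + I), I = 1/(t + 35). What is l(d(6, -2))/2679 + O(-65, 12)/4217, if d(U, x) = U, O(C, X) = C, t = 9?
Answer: -45960227/2993795895 ≈ -0.015352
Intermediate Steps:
I = 1/44 (I = 1/(9 + 35) = 1/44 ≈ 0.022727)
l(p) = 1/(1/44 + p) (l(p) = 1/(p + 1/44) = 1/(1/44 + p))
l(d(6, -2))/2679 + O(-65, 12)/4217 = (44/(1 + 44*6))/2679 - 65/4217 = (44/(1 + 264))*(1/2679) - 65*1/4217 = (44/265)*(1/2679) - 65/4217 = 44/709935 - 65/4217 = -45960227/2993795895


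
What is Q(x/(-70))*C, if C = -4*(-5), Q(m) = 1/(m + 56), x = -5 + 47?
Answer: 100/277 ≈ 0.36101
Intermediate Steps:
x = 42
Q(m) = 1/(56 + m)
C = 20
Q(x/(-70))*C = 20/(56 + 42/(-70)) = 20/(56 + 42*(-1/70)) = 20/(56 - 3/5) = 20/(277/5) = (5/277)*20 = 100/277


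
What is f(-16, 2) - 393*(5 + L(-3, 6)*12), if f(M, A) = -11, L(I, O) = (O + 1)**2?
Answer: -233060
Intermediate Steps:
L(I, O) = (1 + O)**2
f(-16, 2) - 393*(5 + L(-3, 6)*12) = -11 - 393*(5 + (1 + 6)**2*12) = -11 - 393*(5 + 7**2*12) = -11 - 393*(5 + 49*12) = -11 - 393*(5 + 588) = -11 - 393*593 = -11 - 233049 = -233060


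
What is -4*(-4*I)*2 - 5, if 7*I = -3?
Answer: -131/7 ≈ -18.714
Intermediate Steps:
I = -3/7 (I = (1/7)*(-3) = -3/7 ≈ -0.42857)
-4*(-4*I)*2 - 5 = -4*(-4*(-3/7))*2 - 5 = -48*2/7 - 5 = -4*24/7 - 5 = -96/7 - 5 = -131/7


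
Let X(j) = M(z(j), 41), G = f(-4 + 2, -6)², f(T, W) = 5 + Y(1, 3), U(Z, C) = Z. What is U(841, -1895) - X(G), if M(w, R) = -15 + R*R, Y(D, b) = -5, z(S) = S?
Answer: -825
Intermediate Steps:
M(w, R) = -15 + R²
f(T, W) = 0 (f(T, W) = 5 - 5 = 0)
G = 0 (G = 0² = 0)
X(j) = 1666 (X(j) = -15 + 41² = -15 + 1681 = 1666)
U(841, -1895) - X(G) = 841 - 1*1666 = 841 - 1666 = -825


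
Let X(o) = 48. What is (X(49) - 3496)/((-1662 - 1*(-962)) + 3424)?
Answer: -862/681 ≈ -1.2658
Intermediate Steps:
(X(49) - 3496)/((-1662 - 1*(-962)) + 3424) = (48 - 3496)/((-1662 - 1*(-962)) + 3424) = -3448/((-1662 + 962) + 3424) = -3448/(-700 + 3424) = -3448/2724 = -3448*1/2724 = -862/681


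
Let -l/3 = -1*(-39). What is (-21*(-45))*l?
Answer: -110565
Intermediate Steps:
l = -117 (l = -(-3)*(-39) = -3*39 = -117)
(-21*(-45))*l = -21*(-45)*(-117) = 945*(-117) = -110565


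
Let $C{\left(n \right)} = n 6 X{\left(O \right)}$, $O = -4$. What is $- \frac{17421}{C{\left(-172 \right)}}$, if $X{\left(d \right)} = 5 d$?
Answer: $- \frac{5807}{6880} \approx -0.84404$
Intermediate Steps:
$C{\left(n \right)} = - 120 n$ ($C{\left(n \right)} = n 6 \cdot 5 \left(-4\right) = 6 n \left(-20\right) = - 120 n$)
$- \frac{17421}{C{\left(-172 \right)}} = - \frac{17421}{\left(-120\right) \left(-172\right)} = - \frac{17421}{20640} = \left(-17421\right) \frac{1}{20640} = - \frac{5807}{6880}$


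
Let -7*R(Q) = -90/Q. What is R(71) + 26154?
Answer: 12998628/497 ≈ 26154.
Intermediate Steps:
R(Q) = 90/(7*Q) (R(Q) = -(-90)/(7*Q) = 90/(7*Q))
R(71) + 26154 = (90/7)/71 + 26154 = (90/7)*(1/71) + 26154 = 90/497 + 26154 = 12998628/497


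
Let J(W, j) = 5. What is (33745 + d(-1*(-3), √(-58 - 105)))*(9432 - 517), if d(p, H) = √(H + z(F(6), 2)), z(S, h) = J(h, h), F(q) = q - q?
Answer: 300836675 + 8915*√(5 + I*√163) ≈ 3.0086e+8 + 18606.0*I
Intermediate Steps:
F(q) = 0
z(S, h) = 5
d(p, H) = √(5 + H) (d(p, H) = √(H + 5) = √(5 + H))
(33745 + d(-1*(-3), √(-58 - 105)))*(9432 - 517) = (33745 + √(5 + √(-58 - 105)))*(9432 - 517) = (33745 + √(5 + √(-163)))*8915 = (33745 + √(5 + I*√163))*8915 = 300836675 + 8915*√(5 + I*√163)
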